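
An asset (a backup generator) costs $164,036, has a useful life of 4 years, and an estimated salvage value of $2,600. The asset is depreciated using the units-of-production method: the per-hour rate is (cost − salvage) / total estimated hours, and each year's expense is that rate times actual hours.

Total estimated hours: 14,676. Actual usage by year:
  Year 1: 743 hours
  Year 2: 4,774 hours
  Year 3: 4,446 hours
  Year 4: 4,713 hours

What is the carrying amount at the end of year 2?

$103,349

Depreciable base = $164,036 − $2,600 = $161,436.
Rate = $161,436 / 14,676 hours = $11 per hour.
Year 1: 743 × $11 = $8,173. Book value $155,863.
Year 2: 4,774 × $11 = $52,514. Book value $103,349.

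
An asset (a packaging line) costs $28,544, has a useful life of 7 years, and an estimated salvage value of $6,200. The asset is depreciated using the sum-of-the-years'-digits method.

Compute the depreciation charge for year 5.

$2,394

Depreciable base = $28,544 − $6,200 = $22,344.
Sum of the years' digits = 7+6+5+4+3+2+1 = 28.
Year 1: $22,344 × 7/28 = $5,586. Book value $22,958.
Year 2: $22,344 × 6/28 = $4,788. Book value $18,170.
Year 3: $22,344 × 5/28 = $3,990. Book value $14,180.
Year 4: $22,344 × 4/28 = $3,192. Book value $10,988.
Year 5: $22,344 × 3/28 = $2,394. Book value $8,594.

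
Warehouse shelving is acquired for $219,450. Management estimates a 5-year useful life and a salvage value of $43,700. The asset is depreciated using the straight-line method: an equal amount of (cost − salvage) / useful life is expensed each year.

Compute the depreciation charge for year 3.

Depreciable base = $219,450 − $43,700 = $175,750.
Annual expense = $175,750 / 5 = $35,150.

$35,150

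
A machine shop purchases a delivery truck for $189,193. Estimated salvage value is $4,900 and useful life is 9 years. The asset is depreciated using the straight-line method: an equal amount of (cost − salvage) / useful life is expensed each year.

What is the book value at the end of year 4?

Depreciable base = $189,193 − $4,900 = $184,293.
Annual expense = $184,293 / 9 = $20,477.
End of year 1: book value $168,716.
End of year 2: book value $148,239.
End of year 3: book value $127,762.
End of year 4: book value $107,285.

$107,285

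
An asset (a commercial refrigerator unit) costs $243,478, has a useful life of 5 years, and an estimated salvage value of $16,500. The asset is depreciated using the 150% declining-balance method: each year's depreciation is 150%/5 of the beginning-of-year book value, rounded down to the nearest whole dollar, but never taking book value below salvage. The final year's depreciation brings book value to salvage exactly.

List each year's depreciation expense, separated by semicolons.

$73,043; $51,130; $35,791; $25,054; $41,960

Depreciable base = $243,478 − $16,500 = $226,978.
Year 1: ⌊$243,478 × 150%/5⌋ = $73,043. Book value $170,435.
Year 2: ⌊$170,435 × 150%/5⌋ = $51,130. Book value $119,305.
Year 3: ⌊$119,305 × 150%/5⌋ = $35,791. Book value $83,514.
Year 4: ⌊$83,514 × 150%/5⌋ = $25,054. Book value $58,460.
Year 5 (final): $58,460 − $16,500 = $41,960. Book value $16,500.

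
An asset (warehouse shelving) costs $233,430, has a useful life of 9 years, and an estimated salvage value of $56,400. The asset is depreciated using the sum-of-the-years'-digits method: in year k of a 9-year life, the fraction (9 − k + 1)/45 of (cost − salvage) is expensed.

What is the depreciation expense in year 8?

$7,868

Depreciable base = $233,430 − $56,400 = $177,030.
Sum of the years' digits = 9+8+7+6+5+4+3+2+1 = 45.
Year 1: $177,030 × 9/45 = $35,406. Book value $198,024.
Year 2: $177,030 × 8/45 = $31,472. Book value $166,552.
Year 3: $177,030 × 7/45 = $27,538. Book value $139,014.
Year 4: $177,030 × 6/45 = $23,604. Book value $115,410.
Year 5: $177,030 × 5/45 = $19,670. Book value $95,740.
Year 6: $177,030 × 4/45 = $15,736. Book value $80,004.
Year 7: $177,030 × 3/45 = $11,802. Book value $68,202.
Year 8: $177,030 × 2/45 = $7,868. Book value $60,334.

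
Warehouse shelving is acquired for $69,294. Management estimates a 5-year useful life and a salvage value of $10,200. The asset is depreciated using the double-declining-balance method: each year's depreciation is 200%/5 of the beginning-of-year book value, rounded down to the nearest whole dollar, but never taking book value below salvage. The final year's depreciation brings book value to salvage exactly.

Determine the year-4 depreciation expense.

Depreciable base = $69,294 − $10,200 = $59,094.
Year 1: ⌊$69,294 × 200%/5⌋ = $27,717. Book value $41,577.
Year 2: ⌊$41,577 × 200%/5⌋ = $16,630. Book value $24,947.
Year 3: ⌊$24,947 × 200%/5⌋ = $9,978. Book value $14,969.
Year 4: ⌊$14,969 × 200%/5⌋ = $5,987, capped at $4,769. Book value $10,200.

$4,769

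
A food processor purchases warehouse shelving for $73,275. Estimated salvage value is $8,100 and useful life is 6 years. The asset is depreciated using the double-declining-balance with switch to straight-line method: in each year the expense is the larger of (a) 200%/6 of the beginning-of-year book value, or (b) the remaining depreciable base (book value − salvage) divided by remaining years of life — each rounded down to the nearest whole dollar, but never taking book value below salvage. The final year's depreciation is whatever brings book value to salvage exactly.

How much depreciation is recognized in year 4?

Depreciable base = $73,275 − $8,100 = $65,175.
Year 1: DB = ⌊$73,275 × 200%/6⌋ = $24,425; SL = ⌊$65,175/6⌋ = $10,862 → take DB $24,425. Book value $48,850.
Year 2: DB = ⌊$48,850 × 200%/6⌋ = $16,283; SL = ⌊$40,750/5⌋ = $8,150 → take DB $16,283. Book value $32,567.
Year 3: DB = ⌊$32,567 × 200%/6⌋ = $10,855; SL = ⌊$24,467/4⌋ = $6,116 → take DB $10,855. Book value $21,712.
Year 4: DB = ⌊$21,712 × 200%/6⌋ = $7,237; SL = ⌊$13,612/3⌋ = $4,537 → take DB $7,237. Book value $14,475.

$7,237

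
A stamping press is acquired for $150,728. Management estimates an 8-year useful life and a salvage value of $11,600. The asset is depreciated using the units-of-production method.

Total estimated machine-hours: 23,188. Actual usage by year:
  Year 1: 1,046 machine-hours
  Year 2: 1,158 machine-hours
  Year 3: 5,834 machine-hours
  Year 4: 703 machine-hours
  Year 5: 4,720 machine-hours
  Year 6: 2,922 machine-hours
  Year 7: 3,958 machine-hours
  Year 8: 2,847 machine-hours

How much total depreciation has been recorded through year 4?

Depreciable base = $150,728 − $11,600 = $139,128.
Rate = $139,128 / 23,188 machine-hours = $6 per machine-hour.
Year 1: 1,046 × $6 = $6,276. Book value $144,452.
Year 2: 1,158 × $6 = $6,948. Book value $137,504.
Year 3: 5,834 × $6 = $35,004. Book value $102,500.
Year 4: 703 × $6 = $4,218. Book value $98,282.
Accumulated through year 4 = $150,728 − $98,282 = $52,446.

$52,446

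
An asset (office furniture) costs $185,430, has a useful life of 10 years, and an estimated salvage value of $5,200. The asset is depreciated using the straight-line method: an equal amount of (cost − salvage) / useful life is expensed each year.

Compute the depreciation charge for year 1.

Depreciable base = $185,430 − $5,200 = $180,230.
Annual expense = $180,230 / 10 = $18,023.

$18,023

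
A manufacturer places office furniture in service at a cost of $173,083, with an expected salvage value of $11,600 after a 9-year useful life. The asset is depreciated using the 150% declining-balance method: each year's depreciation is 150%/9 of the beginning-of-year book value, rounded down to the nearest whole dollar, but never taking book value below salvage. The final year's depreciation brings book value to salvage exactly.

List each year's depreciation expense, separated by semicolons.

Depreciable base = $173,083 − $11,600 = $161,483.
Year 1: ⌊$173,083 × 150%/9⌋ = $28,847. Book value $144,236.
Year 2: ⌊$144,236 × 150%/9⌋ = $24,039. Book value $120,197.
Year 3: ⌊$120,197 × 150%/9⌋ = $20,032. Book value $100,165.
Year 4: ⌊$100,165 × 150%/9⌋ = $16,694. Book value $83,471.
Year 5: ⌊$83,471 × 150%/9⌋ = $13,911. Book value $69,560.
Year 6: ⌊$69,560 × 150%/9⌋ = $11,593. Book value $57,967.
Year 7: ⌊$57,967 × 150%/9⌋ = $9,661. Book value $48,306.
Year 8: ⌊$48,306 × 150%/9⌋ = $8,051. Book value $40,255.
Year 9 (final): $40,255 − $11,600 = $28,655. Book value $11,600.

$28,847; $24,039; $20,032; $16,694; $13,911; $11,593; $9,661; $8,051; $28,655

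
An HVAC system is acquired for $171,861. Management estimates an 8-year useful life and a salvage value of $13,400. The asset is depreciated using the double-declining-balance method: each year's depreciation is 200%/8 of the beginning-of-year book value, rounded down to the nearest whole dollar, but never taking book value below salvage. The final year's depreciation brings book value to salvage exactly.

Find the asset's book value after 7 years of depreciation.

$22,941

Depreciable base = $171,861 − $13,400 = $158,461.
Year 1: ⌊$171,861 × 200%/8⌋ = $42,965. Book value $128,896.
Year 2: ⌊$128,896 × 200%/8⌋ = $32,224. Book value $96,672.
Year 3: ⌊$96,672 × 200%/8⌋ = $24,168. Book value $72,504.
Year 4: ⌊$72,504 × 200%/8⌋ = $18,126. Book value $54,378.
Year 5: ⌊$54,378 × 200%/8⌋ = $13,594. Book value $40,784.
Year 6: ⌊$40,784 × 200%/8⌋ = $10,196. Book value $30,588.
Year 7: ⌊$30,588 × 200%/8⌋ = $7,647. Book value $22,941.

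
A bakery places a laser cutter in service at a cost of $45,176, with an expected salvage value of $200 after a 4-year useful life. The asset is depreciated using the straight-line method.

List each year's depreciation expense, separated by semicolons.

Depreciable base = $45,176 − $200 = $44,976.
Annual expense = $44,976 / 4 = $11,244.
End of year 1: book value $33,932.
End of year 2: book value $22,688.
End of year 3: book value $11,444.
End of year 4: book value $200.

$11,244; $11,244; $11,244; $11,244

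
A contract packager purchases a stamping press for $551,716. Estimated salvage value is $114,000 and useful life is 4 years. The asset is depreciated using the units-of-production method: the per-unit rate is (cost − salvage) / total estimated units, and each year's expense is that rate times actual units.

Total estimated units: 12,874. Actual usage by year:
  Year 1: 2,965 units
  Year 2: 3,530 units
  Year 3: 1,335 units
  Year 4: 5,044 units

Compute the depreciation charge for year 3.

$45,390

Depreciable base = $551,716 − $114,000 = $437,716.
Rate = $437,716 / 12,874 units = $34 per unit.
Year 1: 2,965 × $34 = $100,810. Book value $450,906.
Year 2: 3,530 × $34 = $120,020. Book value $330,886.
Year 3: 1,335 × $34 = $45,390. Book value $285,496.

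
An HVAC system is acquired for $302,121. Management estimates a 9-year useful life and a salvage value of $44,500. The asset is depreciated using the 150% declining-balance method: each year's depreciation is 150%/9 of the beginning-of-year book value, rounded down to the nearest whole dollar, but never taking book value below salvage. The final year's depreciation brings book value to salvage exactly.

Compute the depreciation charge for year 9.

Depreciable base = $302,121 − $44,500 = $257,621.
Year 1: ⌊$302,121 × 150%/9⌋ = $50,353. Book value $251,768.
Year 2: ⌊$251,768 × 150%/9⌋ = $41,961. Book value $209,807.
Year 3: ⌊$209,807 × 150%/9⌋ = $34,967. Book value $174,840.
Year 4: ⌊$174,840 × 150%/9⌋ = $29,140. Book value $145,700.
Year 5: ⌊$145,700 × 150%/9⌋ = $24,283. Book value $121,417.
Year 6: ⌊$121,417 × 150%/9⌋ = $20,236. Book value $101,181.
Year 7: ⌊$101,181 × 150%/9⌋ = $16,863. Book value $84,318.
Year 8: ⌊$84,318 × 150%/9⌋ = $14,053. Book value $70,265.
Year 9 (final): $70,265 − $44,500 = $25,765. Book value $44,500.

$25,765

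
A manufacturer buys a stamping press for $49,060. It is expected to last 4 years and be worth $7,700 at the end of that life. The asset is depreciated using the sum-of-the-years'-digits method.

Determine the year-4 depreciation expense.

$4,136

Depreciable base = $49,060 − $7,700 = $41,360.
Sum of the years' digits = 4+3+2+1 = 10.
Year 1: $41,360 × 4/10 = $16,544. Book value $32,516.
Year 2: $41,360 × 3/10 = $12,408. Book value $20,108.
Year 3: $41,360 × 2/10 = $8,272. Book value $11,836.
Year 4: $41,360 × 1/10 = $4,136. Book value $7,700.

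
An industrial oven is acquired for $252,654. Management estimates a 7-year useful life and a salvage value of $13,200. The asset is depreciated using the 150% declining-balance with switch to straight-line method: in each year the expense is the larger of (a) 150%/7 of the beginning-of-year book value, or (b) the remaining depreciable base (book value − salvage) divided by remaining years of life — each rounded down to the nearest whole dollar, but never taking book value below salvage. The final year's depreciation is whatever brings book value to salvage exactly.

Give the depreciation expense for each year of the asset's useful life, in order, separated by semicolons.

$54,140; $42,538; $33,423; $27,338; $27,338; $27,338; $27,339

Depreciable base = $252,654 − $13,200 = $239,454.
Year 1: DB = ⌊$252,654 × 150%/7⌋ = $54,140; SL = ⌊$239,454/7⌋ = $34,207 → take DB $54,140. Book value $198,514.
Year 2: DB = ⌊$198,514 × 150%/7⌋ = $42,538; SL = ⌊$185,314/6⌋ = $30,885 → take DB $42,538. Book value $155,976.
Year 3: DB = ⌊$155,976 × 150%/7⌋ = $33,423; SL = ⌊$142,776/5⌋ = $28,555 → take DB $33,423. Book value $122,553.
Year 4: DB = ⌊$122,553 × 150%/7⌋ = $26,261; SL = ⌊$109,353/4⌋ = $27,338 → take SL $27,338. Book value $95,215.
Year 5: DB = ⌊$95,215 × 150%/7⌋ = $20,403; SL = ⌊$82,015/3⌋ = $27,338 → take SL $27,338. Book value $67,877.
Year 6: DB = ⌊$67,877 × 150%/7⌋ = $14,545; SL = ⌊$54,677/2⌋ = $27,338 → take SL $27,338. Book value $40,539.
Year 7 (final): $40,539 − $13,200 = $27,339. Book value $13,200.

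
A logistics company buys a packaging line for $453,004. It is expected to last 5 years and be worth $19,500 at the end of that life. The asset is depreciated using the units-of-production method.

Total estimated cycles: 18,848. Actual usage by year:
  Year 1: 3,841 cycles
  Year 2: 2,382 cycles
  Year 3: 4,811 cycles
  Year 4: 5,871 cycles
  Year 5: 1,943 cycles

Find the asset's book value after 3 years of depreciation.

$199,222

Depreciable base = $453,004 − $19,500 = $433,504.
Rate = $433,504 / 18,848 cycles = $23 per cycle.
Year 1: 3,841 × $23 = $88,343. Book value $364,661.
Year 2: 2,382 × $23 = $54,786. Book value $309,875.
Year 3: 4,811 × $23 = $110,653. Book value $199,222.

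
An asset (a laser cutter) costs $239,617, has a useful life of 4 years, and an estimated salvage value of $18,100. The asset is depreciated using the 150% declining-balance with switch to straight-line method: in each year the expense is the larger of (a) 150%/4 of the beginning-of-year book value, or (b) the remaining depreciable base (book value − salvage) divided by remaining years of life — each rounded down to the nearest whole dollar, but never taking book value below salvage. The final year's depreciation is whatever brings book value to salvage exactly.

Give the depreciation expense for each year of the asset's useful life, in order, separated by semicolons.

Depreciable base = $239,617 − $18,100 = $221,517.
Year 1: DB = ⌊$239,617 × 150%/4⌋ = $89,856; SL = ⌊$221,517/4⌋ = $55,379 → take DB $89,856. Book value $149,761.
Year 2: DB = ⌊$149,761 × 150%/4⌋ = $56,160; SL = ⌊$131,661/3⌋ = $43,887 → take DB $56,160. Book value $93,601.
Year 3: DB = ⌊$93,601 × 150%/4⌋ = $35,100; SL = ⌊$75,501/2⌋ = $37,750 → take SL $37,750. Book value $55,851.
Year 4 (final): $55,851 − $18,100 = $37,751. Book value $18,100.

$89,856; $56,160; $37,750; $37,751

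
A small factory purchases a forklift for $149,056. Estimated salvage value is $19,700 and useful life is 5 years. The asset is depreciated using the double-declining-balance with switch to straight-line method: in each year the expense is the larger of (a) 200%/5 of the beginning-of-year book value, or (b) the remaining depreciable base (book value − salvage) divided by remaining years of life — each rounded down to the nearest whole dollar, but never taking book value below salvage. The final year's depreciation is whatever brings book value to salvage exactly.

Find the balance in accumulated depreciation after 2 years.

Depreciable base = $149,056 − $19,700 = $129,356.
Year 1: DB = ⌊$149,056 × 200%/5⌋ = $59,622; SL = ⌊$129,356/5⌋ = $25,871 → take DB $59,622. Book value $89,434.
Year 2: DB = ⌊$89,434 × 200%/5⌋ = $35,773; SL = ⌊$69,734/4⌋ = $17,433 → take DB $35,773. Book value $53,661.
Accumulated through year 2 = $149,056 − $53,661 = $95,395.

$95,395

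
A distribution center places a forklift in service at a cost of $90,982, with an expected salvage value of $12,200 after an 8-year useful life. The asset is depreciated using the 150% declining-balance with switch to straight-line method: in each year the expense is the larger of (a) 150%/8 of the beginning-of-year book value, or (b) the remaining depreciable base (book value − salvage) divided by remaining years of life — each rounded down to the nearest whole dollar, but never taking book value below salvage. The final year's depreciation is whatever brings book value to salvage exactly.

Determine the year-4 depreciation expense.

Depreciable base = $90,982 − $12,200 = $78,782.
Year 1: DB = ⌊$90,982 × 150%/8⌋ = $17,059; SL = ⌊$78,782/8⌋ = $9,847 → take DB $17,059. Book value $73,923.
Year 2: DB = ⌊$73,923 × 150%/8⌋ = $13,860; SL = ⌊$61,723/7⌋ = $8,817 → take DB $13,860. Book value $60,063.
Year 3: DB = ⌊$60,063 × 150%/8⌋ = $11,261; SL = ⌊$47,863/6⌋ = $7,977 → take DB $11,261. Book value $48,802.
Year 4: DB = ⌊$48,802 × 150%/8⌋ = $9,150; SL = ⌊$36,602/5⌋ = $7,320 → take DB $9,150. Book value $39,652.

$9,150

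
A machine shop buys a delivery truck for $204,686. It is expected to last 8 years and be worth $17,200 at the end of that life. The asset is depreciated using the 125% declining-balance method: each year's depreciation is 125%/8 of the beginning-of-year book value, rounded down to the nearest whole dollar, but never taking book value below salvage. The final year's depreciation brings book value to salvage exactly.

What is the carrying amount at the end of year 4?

$103,740

Depreciable base = $204,686 − $17,200 = $187,486.
Year 1: ⌊$204,686 × 125%/8⌋ = $31,982. Book value $172,704.
Year 2: ⌊$172,704 × 125%/8⌋ = $26,985. Book value $145,719.
Year 3: ⌊$145,719 × 125%/8⌋ = $22,768. Book value $122,951.
Year 4: ⌊$122,951 × 125%/8⌋ = $19,211. Book value $103,740.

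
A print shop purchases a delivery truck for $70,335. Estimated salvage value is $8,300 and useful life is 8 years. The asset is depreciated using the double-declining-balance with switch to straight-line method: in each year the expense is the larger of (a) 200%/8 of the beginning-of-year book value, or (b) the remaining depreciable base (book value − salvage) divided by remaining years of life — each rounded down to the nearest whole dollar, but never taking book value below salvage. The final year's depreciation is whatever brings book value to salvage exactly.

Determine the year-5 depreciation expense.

Depreciable base = $70,335 − $8,300 = $62,035.
Year 1: DB = ⌊$70,335 × 200%/8⌋ = $17,583; SL = ⌊$62,035/8⌋ = $7,754 → take DB $17,583. Book value $52,752.
Year 2: DB = ⌊$52,752 × 200%/8⌋ = $13,188; SL = ⌊$44,452/7⌋ = $6,350 → take DB $13,188. Book value $39,564.
Year 3: DB = ⌊$39,564 × 200%/8⌋ = $9,891; SL = ⌊$31,264/6⌋ = $5,210 → take DB $9,891. Book value $29,673.
Year 4: DB = ⌊$29,673 × 200%/8⌋ = $7,418; SL = ⌊$21,373/5⌋ = $4,274 → take DB $7,418. Book value $22,255.
Year 5: DB = ⌊$22,255 × 200%/8⌋ = $5,563; SL = ⌊$13,955/4⌋ = $3,488 → take DB $5,563. Book value $16,692.

$5,563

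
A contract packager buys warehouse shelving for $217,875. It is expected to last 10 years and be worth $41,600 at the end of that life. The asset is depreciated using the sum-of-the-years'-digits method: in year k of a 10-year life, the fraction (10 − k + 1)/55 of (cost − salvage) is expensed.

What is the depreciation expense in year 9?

Depreciable base = $217,875 − $41,600 = $176,275.
Sum of the years' digits = 10+9+8+7+6+5+4+3+2+1 = 55.
Year 1: $176,275 × 10/55 = $32,050. Book value $185,825.
Year 2: $176,275 × 9/55 = $28,845. Book value $156,980.
Year 3: $176,275 × 8/55 = $25,640. Book value $131,340.
Year 4: $176,275 × 7/55 = $22,435. Book value $108,905.
Year 5: $176,275 × 6/55 = $19,230. Book value $89,675.
Year 6: $176,275 × 5/55 = $16,025. Book value $73,650.
Year 7: $176,275 × 4/55 = $12,820. Book value $60,830.
Year 8: $176,275 × 3/55 = $9,615. Book value $51,215.
Year 9: $176,275 × 2/55 = $6,410. Book value $44,805.

$6,410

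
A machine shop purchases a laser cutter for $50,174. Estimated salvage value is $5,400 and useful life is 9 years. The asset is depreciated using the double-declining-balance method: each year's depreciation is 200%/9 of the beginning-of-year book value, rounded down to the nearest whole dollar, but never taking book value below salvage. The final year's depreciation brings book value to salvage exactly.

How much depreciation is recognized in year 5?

$4,080

Depreciable base = $50,174 − $5,400 = $44,774.
Year 1: ⌊$50,174 × 200%/9⌋ = $11,149. Book value $39,025.
Year 2: ⌊$39,025 × 200%/9⌋ = $8,672. Book value $30,353.
Year 3: ⌊$30,353 × 200%/9⌋ = $6,745. Book value $23,608.
Year 4: ⌊$23,608 × 200%/9⌋ = $5,246. Book value $18,362.
Year 5: ⌊$18,362 × 200%/9⌋ = $4,080. Book value $14,282.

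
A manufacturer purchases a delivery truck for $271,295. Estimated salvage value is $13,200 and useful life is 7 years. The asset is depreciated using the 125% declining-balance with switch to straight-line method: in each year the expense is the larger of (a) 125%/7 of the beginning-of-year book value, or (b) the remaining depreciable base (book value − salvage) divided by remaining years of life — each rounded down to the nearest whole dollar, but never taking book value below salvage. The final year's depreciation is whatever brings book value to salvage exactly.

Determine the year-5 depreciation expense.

$33,971

Depreciable base = $271,295 − $13,200 = $258,095.
Year 1: DB = ⌊$271,295 × 125%/7⌋ = $48,445; SL = ⌊$258,095/7⌋ = $36,870 → take DB $48,445. Book value $222,850.
Year 2: DB = ⌊$222,850 × 125%/7⌋ = $39,794; SL = ⌊$209,650/6⌋ = $34,941 → take DB $39,794. Book value $183,056.
Year 3: DB = ⌊$183,056 × 125%/7⌋ = $32,688; SL = ⌊$169,856/5⌋ = $33,971 → take SL $33,971. Book value $149,085.
Year 4: DB = ⌊$149,085 × 125%/7⌋ = $26,622; SL = ⌊$135,885/4⌋ = $33,971 → take SL $33,971. Book value $115,114.
Year 5: DB = ⌊$115,114 × 125%/7⌋ = $20,556; SL = ⌊$101,914/3⌋ = $33,971 → take SL $33,971. Book value $81,143.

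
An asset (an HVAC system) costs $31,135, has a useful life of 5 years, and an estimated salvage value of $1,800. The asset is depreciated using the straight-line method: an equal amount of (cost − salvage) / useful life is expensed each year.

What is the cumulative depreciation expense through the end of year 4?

Depreciable base = $31,135 − $1,800 = $29,335.
Annual expense = $29,335 / 5 = $5,867.
End of year 1: book value $25,268.
End of year 2: book value $19,401.
End of year 3: book value $13,534.
End of year 4: book value $7,667.
Accumulated through year 4 = $31,135 − $7,667 = $23,468.

$23,468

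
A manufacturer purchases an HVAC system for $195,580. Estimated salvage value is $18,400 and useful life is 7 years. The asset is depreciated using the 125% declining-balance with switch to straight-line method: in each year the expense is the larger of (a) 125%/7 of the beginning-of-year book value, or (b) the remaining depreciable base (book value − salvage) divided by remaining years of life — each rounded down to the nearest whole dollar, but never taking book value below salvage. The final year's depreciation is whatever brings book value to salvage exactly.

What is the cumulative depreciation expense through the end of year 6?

$154,679

Depreciable base = $195,580 − $18,400 = $177,180.
Year 1: DB = ⌊$195,580 × 125%/7⌋ = $34,925; SL = ⌊$177,180/7⌋ = $25,311 → take DB $34,925. Book value $160,655.
Year 2: DB = ⌊$160,655 × 125%/7⌋ = $28,688; SL = ⌊$142,255/6⌋ = $23,709 → take DB $28,688. Book value $131,967.
Year 3: DB = ⌊$131,967 × 125%/7⌋ = $23,565; SL = ⌊$113,567/5⌋ = $22,713 → take DB $23,565. Book value $108,402.
Year 4: DB = ⌊$108,402 × 125%/7⌋ = $19,357; SL = ⌊$90,002/4⌋ = $22,500 → take SL $22,500. Book value $85,902.
Year 5: DB = ⌊$85,902 × 125%/7⌋ = $15,339; SL = ⌊$67,502/3⌋ = $22,500 → take SL $22,500. Book value $63,402.
Year 6: DB = ⌊$63,402 × 125%/7⌋ = $11,321; SL = ⌊$45,002/2⌋ = $22,501 → take SL $22,501. Book value $40,901.
Accumulated through year 6 = $195,580 − $40,901 = $154,679.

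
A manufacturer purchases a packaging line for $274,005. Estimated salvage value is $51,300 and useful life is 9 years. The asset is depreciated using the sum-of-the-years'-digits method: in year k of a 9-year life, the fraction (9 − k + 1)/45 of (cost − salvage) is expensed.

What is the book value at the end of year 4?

$125,535

Depreciable base = $274,005 − $51,300 = $222,705.
Sum of the years' digits = 9+8+7+6+5+4+3+2+1 = 45.
Year 1: $222,705 × 9/45 = $44,541. Book value $229,464.
Year 2: $222,705 × 8/45 = $39,592. Book value $189,872.
Year 3: $222,705 × 7/45 = $34,643. Book value $155,229.
Year 4: $222,705 × 6/45 = $29,694. Book value $125,535.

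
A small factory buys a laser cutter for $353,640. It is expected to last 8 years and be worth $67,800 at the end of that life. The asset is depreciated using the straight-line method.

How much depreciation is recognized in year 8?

$35,730

Depreciable base = $353,640 − $67,800 = $285,840.
Annual expense = $285,840 / 8 = $35,730.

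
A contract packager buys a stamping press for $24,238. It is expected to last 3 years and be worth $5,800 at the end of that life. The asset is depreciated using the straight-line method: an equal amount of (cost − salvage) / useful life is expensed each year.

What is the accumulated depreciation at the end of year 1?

$6,146

Depreciable base = $24,238 − $5,800 = $18,438.
Annual expense = $18,438 / 3 = $6,146.
End of year 1: book value $18,092.
Accumulated through year 1 = $24,238 − $18,092 = $6,146.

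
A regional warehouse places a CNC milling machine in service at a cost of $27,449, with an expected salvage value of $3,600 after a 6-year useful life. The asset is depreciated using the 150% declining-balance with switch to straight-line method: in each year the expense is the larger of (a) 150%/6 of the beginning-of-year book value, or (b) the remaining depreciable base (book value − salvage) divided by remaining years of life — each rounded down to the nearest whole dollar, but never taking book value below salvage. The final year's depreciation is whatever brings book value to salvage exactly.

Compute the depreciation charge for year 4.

$2,895

Depreciable base = $27,449 − $3,600 = $23,849.
Year 1: DB = ⌊$27,449 × 150%/6⌋ = $6,862; SL = ⌊$23,849/6⌋ = $3,974 → take DB $6,862. Book value $20,587.
Year 2: DB = ⌊$20,587 × 150%/6⌋ = $5,146; SL = ⌊$16,987/5⌋ = $3,397 → take DB $5,146. Book value $15,441.
Year 3: DB = ⌊$15,441 × 150%/6⌋ = $3,860; SL = ⌊$11,841/4⌋ = $2,960 → take DB $3,860. Book value $11,581.
Year 4: DB = ⌊$11,581 × 150%/6⌋ = $2,895; SL = ⌊$7,981/3⌋ = $2,660 → take DB $2,895. Book value $8,686.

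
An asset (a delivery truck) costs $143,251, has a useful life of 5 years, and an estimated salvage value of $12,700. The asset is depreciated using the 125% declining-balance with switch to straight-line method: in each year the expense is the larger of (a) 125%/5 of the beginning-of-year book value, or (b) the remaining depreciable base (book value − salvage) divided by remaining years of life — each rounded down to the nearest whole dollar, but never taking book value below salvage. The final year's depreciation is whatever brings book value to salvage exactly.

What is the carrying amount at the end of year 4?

$35,327

Depreciable base = $143,251 − $12,700 = $130,551.
Year 1: DB = ⌊$143,251 × 125%/5⌋ = $35,812; SL = ⌊$130,551/5⌋ = $26,110 → take DB $35,812. Book value $107,439.
Year 2: DB = ⌊$107,439 × 125%/5⌋ = $26,859; SL = ⌊$94,739/4⌋ = $23,684 → take DB $26,859. Book value $80,580.
Year 3: DB = ⌊$80,580 × 125%/5⌋ = $20,145; SL = ⌊$67,880/3⌋ = $22,626 → take SL $22,626. Book value $57,954.
Year 4: DB = ⌊$57,954 × 125%/5⌋ = $14,488; SL = ⌊$45,254/2⌋ = $22,627 → take SL $22,627. Book value $35,327.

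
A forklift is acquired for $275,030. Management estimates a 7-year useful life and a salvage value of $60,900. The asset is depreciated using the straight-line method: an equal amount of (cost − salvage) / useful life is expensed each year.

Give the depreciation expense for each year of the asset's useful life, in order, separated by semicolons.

$30,590; $30,590; $30,590; $30,590; $30,590; $30,590; $30,590

Depreciable base = $275,030 − $60,900 = $214,130.
Annual expense = $214,130 / 7 = $30,590.
End of year 1: book value $244,440.
End of year 2: book value $213,850.
End of year 3: book value $183,260.
End of year 4: book value $152,670.
End of year 5: book value $122,080.
End of year 6: book value $91,490.
End of year 7: book value $60,900.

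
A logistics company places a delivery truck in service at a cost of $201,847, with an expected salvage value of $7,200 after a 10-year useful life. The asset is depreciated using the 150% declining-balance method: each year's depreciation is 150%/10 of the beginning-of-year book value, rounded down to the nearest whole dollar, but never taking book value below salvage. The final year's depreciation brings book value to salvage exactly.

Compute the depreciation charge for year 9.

$8,250

Depreciable base = $201,847 − $7,200 = $194,647.
Year 1: ⌊$201,847 × 150%/10⌋ = $30,277. Book value $171,570.
Year 2: ⌊$171,570 × 150%/10⌋ = $25,735. Book value $145,835.
Year 3: ⌊$145,835 × 150%/10⌋ = $21,875. Book value $123,960.
Year 4: ⌊$123,960 × 150%/10⌋ = $18,594. Book value $105,366.
Year 5: ⌊$105,366 × 150%/10⌋ = $15,804. Book value $89,562.
Year 6: ⌊$89,562 × 150%/10⌋ = $13,434. Book value $76,128.
Year 7: ⌊$76,128 × 150%/10⌋ = $11,419. Book value $64,709.
Year 8: ⌊$64,709 × 150%/10⌋ = $9,706. Book value $55,003.
Year 9: ⌊$55,003 × 150%/10⌋ = $8,250. Book value $46,753.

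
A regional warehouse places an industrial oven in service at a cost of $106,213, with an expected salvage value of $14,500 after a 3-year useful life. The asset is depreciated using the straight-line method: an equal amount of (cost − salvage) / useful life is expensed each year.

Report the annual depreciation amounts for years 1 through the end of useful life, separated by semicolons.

$30,571; $30,571; $30,571

Depreciable base = $106,213 − $14,500 = $91,713.
Annual expense = $91,713 / 3 = $30,571.
End of year 1: book value $75,642.
End of year 2: book value $45,071.
End of year 3: book value $14,500.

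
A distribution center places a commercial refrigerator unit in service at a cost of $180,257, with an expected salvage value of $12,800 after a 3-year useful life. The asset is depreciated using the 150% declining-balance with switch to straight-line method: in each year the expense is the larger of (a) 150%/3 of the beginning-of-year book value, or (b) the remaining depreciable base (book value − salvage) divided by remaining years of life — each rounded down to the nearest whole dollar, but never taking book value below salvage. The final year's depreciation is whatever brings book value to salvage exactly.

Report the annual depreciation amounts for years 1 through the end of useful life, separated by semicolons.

Depreciable base = $180,257 − $12,800 = $167,457.
Year 1: DB = ⌊$180,257 × 150%/3⌋ = $90,128; SL = ⌊$167,457/3⌋ = $55,819 → take DB $90,128. Book value $90,129.
Year 2: DB = ⌊$90,129 × 150%/3⌋ = $45,064; SL = ⌊$77,329/2⌋ = $38,664 → take DB $45,064. Book value $45,065.
Year 3 (final): $45,065 − $12,800 = $32,265. Book value $12,800.

$90,128; $45,064; $32,265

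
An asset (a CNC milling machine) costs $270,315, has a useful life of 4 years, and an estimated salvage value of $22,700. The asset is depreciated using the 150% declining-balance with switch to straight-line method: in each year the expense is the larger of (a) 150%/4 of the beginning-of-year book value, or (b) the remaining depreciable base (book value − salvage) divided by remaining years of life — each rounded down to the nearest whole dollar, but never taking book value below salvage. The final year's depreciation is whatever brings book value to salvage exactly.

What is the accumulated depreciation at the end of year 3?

$206,169

Depreciable base = $270,315 − $22,700 = $247,615.
Year 1: DB = ⌊$270,315 × 150%/4⌋ = $101,368; SL = ⌊$247,615/4⌋ = $61,903 → take DB $101,368. Book value $168,947.
Year 2: DB = ⌊$168,947 × 150%/4⌋ = $63,355; SL = ⌊$146,247/3⌋ = $48,749 → take DB $63,355. Book value $105,592.
Year 3: DB = ⌊$105,592 × 150%/4⌋ = $39,597; SL = ⌊$82,892/2⌋ = $41,446 → take SL $41,446. Book value $64,146.
Accumulated through year 3 = $270,315 − $64,146 = $206,169.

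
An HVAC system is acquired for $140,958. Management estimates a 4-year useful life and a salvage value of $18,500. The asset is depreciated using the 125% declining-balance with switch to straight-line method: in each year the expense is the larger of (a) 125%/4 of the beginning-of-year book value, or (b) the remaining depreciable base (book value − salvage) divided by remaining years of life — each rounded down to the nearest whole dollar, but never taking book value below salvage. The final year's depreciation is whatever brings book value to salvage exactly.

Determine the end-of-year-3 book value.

$42,563

Depreciable base = $140,958 − $18,500 = $122,458.
Year 1: DB = ⌊$140,958 × 125%/4⌋ = $44,049; SL = ⌊$122,458/4⌋ = $30,614 → take DB $44,049. Book value $96,909.
Year 2: DB = ⌊$96,909 × 125%/4⌋ = $30,284; SL = ⌊$78,409/3⌋ = $26,136 → take DB $30,284. Book value $66,625.
Year 3: DB = ⌊$66,625 × 125%/4⌋ = $20,820; SL = ⌊$48,125/2⌋ = $24,062 → take SL $24,062. Book value $42,563.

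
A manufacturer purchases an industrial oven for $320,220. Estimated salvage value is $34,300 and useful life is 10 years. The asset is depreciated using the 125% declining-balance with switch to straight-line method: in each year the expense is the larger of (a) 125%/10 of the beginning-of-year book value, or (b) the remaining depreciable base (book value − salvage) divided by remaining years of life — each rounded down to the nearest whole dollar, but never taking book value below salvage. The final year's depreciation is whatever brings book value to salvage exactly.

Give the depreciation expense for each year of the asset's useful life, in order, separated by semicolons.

Depreciable base = $320,220 − $34,300 = $285,920.
Year 1: DB = ⌊$320,220 × 125%/10⌋ = $40,027; SL = ⌊$285,920/10⌋ = $28,592 → take DB $40,027. Book value $280,193.
Year 2: DB = ⌊$280,193 × 125%/10⌋ = $35,024; SL = ⌊$245,893/9⌋ = $27,321 → take DB $35,024. Book value $245,169.
Year 3: DB = ⌊$245,169 × 125%/10⌋ = $30,646; SL = ⌊$210,869/8⌋ = $26,358 → take DB $30,646. Book value $214,523.
Year 4: DB = ⌊$214,523 × 125%/10⌋ = $26,815; SL = ⌊$180,223/7⌋ = $25,746 → take DB $26,815. Book value $187,708.
Year 5: DB = ⌊$187,708 × 125%/10⌋ = $23,463; SL = ⌊$153,408/6⌋ = $25,568 → take SL $25,568. Book value $162,140.
Year 6: DB = ⌊$162,140 × 125%/10⌋ = $20,267; SL = ⌊$127,840/5⌋ = $25,568 → take SL $25,568. Book value $136,572.
Year 7: DB = ⌊$136,572 × 125%/10⌋ = $17,071; SL = ⌊$102,272/4⌋ = $25,568 → take SL $25,568. Book value $111,004.
Year 8: DB = ⌊$111,004 × 125%/10⌋ = $13,875; SL = ⌊$76,704/3⌋ = $25,568 → take SL $25,568. Book value $85,436.
Year 9: DB = ⌊$85,436 × 125%/10⌋ = $10,679; SL = ⌊$51,136/2⌋ = $25,568 → take SL $25,568. Book value $59,868.
Year 10 (final): $59,868 − $34,300 = $25,568. Book value $34,300.

$40,027; $35,024; $30,646; $26,815; $25,568; $25,568; $25,568; $25,568; $25,568; $25,568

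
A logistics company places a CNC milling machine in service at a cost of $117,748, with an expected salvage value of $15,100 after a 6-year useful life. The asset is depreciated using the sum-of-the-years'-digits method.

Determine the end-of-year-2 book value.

Depreciable base = $117,748 − $15,100 = $102,648.
Sum of the years' digits = 6+5+4+3+2+1 = 21.
Year 1: $102,648 × 6/21 = $29,328. Book value $88,420.
Year 2: $102,648 × 5/21 = $24,440. Book value $63,980.

$63,980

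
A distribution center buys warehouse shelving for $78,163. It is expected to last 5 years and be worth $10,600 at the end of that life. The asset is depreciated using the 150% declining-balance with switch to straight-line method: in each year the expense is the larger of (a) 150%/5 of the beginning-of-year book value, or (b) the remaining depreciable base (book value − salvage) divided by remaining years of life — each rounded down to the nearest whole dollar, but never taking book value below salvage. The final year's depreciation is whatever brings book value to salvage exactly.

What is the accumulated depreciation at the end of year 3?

$51,352

Depreciable base = $78,163 − $10,600 = $67,563.
Year 1: DB = ⌊$78,163 × 150%/5⌋ = $23,448; SL = ⌊$67,563/5⌋ = $13,512 → take DB $23,448. Book value $54,715.
Year 2: DB = ⌊$54,715 × 150%/5⌋ = $16,414; SL = ⌊$44,115/4⌋ = $11,028 → take DB $16,414. Book value $38,301.
Year 3: DB = ⌊$38,301 × 150%/5⌋ = $11,490; SL = ⌊$27,701/3⌋ = $9,233 → take DB $11,490. Book value $26,811.
Accumulated through year 3 = $78,163 − $26,811 = $51,352.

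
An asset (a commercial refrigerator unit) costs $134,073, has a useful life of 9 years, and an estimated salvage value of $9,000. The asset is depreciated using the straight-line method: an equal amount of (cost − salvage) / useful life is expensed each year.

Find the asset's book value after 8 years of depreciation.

$22,897

Depreciable base = $134,073 − $9,000 = $125,073.
Annual expense = $125,073 / 9 = $13,897.
End of year 1: book value $120,176.
End of year 2: book value $106,279.
End of year 3: book value $92,382.
End of year 4: book value $78,485.
End of year 5: book value $64,588.
End of year 6: book value $50,691.
End of year 7: book value $36,794.
End of year 8: book value $22,897.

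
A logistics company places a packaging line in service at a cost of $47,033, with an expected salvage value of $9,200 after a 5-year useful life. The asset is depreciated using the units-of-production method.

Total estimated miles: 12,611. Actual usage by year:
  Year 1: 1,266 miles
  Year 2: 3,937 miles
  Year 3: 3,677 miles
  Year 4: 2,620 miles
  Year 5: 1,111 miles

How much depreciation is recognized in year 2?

Depreciable base = $47,033 − $9,200 = $37,833.
Rate = $37,833 / 12,611 miles = $3 per mile.
Year 1: 1,266 × $3 = $3,798. Book value $43,235.
Year 2: 3,937 × $3 = $11,811. Book value $31,424.

$11,811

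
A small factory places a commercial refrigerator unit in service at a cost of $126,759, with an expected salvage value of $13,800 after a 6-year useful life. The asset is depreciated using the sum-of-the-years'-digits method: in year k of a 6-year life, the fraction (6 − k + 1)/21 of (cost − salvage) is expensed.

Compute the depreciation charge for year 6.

Depreciable base = $126,759 − $13,800 = $112,959.
Sum of the years' digits = 6+5+4+3+2+1 = 21.
Year 1: $112,959 × 6/21 = $32,274. Book value $94,485.
Year 2: $112,959 × 5/21 = $26,895. Book value $67,590.
Year 3: $112,959 × 4/21 = $21,516. Book value $46,074.
Year 4: $112,959 × 3/21 = $16,137. Book value $29,937.
Year 5: $112,959 × 2/21 = $10,758. Book value $19,179.
Year 6: $112,959 × 1/21 = $5,379. Book value $13,800.

$5,379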